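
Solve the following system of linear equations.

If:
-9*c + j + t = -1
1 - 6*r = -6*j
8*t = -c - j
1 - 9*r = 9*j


Then:
c = 281/2628
j = -1/36
r = 5/36
t = -13/1314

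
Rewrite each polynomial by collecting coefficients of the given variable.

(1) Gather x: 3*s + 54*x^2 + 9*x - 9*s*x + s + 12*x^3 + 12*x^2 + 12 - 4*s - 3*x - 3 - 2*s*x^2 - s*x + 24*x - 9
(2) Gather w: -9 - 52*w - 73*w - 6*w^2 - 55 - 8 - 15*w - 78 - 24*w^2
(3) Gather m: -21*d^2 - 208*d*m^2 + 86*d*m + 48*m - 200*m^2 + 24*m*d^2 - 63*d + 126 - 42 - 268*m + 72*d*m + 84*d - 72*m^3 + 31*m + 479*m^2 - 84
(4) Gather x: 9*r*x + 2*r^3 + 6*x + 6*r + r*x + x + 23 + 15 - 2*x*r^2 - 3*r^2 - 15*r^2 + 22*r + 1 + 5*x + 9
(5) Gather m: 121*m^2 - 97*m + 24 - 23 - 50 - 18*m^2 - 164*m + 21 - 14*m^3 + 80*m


(1) = 12*x^3 + x^2*(66 - 2*s) + x*(30 - 10*s)
(2) = -30*w^2 - 140*w - 150
(3) = -21*d^2 + 21*d - 72*m^3 + m^2*(279 - 208*d) + m*(24*d^2 + 158*d - 189)
(4) = 2*r^3 - 18*r^2 + 28*r + x*(-2*r^2 + 10*r + 12) + 48
(5) = -14*m^3 + 103*m^2 - 181*m - 28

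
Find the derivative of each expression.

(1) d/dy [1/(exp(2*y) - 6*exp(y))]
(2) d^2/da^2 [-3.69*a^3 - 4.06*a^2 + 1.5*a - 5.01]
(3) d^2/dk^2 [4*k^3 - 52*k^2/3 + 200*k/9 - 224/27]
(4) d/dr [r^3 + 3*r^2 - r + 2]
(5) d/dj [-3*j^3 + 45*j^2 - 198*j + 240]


(1) = 2*(3 - exp(y))*exp(-y)/(exp(y) - 6)^2
(2) = -22.14*a - 8.12
(3) = 24*k - 104/3
(4) = 3*r^2 + 6*r - 1
(5) = -9*j^2 + 90*j - 198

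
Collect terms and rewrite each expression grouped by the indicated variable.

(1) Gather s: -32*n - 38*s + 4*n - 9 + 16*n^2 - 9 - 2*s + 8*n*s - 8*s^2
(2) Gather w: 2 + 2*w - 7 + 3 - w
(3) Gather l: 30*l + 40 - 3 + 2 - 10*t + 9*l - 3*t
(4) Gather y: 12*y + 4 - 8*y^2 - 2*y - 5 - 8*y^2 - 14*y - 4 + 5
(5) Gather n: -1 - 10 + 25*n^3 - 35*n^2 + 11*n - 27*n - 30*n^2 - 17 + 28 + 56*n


(1) = 16*n^2 - 28*n - 8*s^2 + s*(8*n - 40) - 18
(2) = w - 2
(3) = 39*l - 13*t + 39
(4) = -16*y^2 - 4*y
(5) = 25*n^3 - 65*n^2 + 40*n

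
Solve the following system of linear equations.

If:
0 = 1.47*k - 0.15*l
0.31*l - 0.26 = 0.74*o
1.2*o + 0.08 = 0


Then:
k = 0.07
l = 0.68
o = -0.07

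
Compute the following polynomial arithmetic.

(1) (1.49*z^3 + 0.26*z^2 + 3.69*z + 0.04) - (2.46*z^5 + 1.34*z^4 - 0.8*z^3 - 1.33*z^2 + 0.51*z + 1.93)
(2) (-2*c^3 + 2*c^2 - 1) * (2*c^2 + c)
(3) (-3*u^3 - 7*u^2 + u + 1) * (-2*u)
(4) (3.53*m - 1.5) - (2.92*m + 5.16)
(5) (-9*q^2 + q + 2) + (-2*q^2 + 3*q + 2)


(1) = -2.46*z^5 - 1.34*z^4 + 2.29*z^3 + 1.59*z^2 + 3.18*z - 1.89
(2) = -4*c^5 + 2*c^4 + 2*c^3 - 2*c^2 - c
(3) = 6*u^4 + 14*u^3 - 2*u^2 - 2*u
(4) = 0.61*m - 6.66
(5) = -11*q^2 + 4*q + 4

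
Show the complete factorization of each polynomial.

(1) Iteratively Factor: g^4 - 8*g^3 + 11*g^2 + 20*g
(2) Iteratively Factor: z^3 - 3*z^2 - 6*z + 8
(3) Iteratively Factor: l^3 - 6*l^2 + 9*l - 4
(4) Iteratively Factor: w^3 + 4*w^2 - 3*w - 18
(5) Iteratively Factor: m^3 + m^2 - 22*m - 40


(1) = (g - 4)*(g^3 - 4*g^2 - 5*g) = g*(g - 4)*(g^2 - 4*g - 5) = g*(g - 5)*(g - 4)*(g + 1)
(2) = (z - 1)*(z^2 - 2*z - 8) = (z - 1)*(z + 2)*(z - 4)
(3) = (l - 1)*(l^2 - 5*l + 4) = (l - 4)*(l - 1)*(l - 1)
(4) = (w + 3)*(w^2 + w - 6) = (w + 3)^2*(w - 2)
(5) = (m - 5)*(m^2 + 6*m + 8) = (m - 5)*(m + 2)*(m + 4)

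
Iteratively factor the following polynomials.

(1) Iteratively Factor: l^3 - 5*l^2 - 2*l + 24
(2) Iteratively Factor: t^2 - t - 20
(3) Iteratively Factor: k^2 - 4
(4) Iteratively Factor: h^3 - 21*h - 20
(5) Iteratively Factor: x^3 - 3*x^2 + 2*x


(1) = (l - 3)*(l^2 - 2*l - 8) = (l - 4)*(l - 3)*(l + 2)
(2) = (t + 4)*(t - 5)
(3) = (k - 2)*(k + 2)
(4) = (h + 1)*(h^2 - h - 20) = (h + 1)*(h + 4)*(h - 5)
(5) = (x - 2)*(x^2 - x) = (x - 2)*(x - 1)*(x)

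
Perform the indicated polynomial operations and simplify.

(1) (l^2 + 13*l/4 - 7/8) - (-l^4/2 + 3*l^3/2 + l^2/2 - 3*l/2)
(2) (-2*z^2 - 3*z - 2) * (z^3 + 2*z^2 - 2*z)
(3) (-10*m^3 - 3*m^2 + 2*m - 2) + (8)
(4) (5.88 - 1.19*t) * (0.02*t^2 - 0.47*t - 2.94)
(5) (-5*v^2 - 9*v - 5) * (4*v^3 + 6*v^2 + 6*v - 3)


(1) = l^4/2 - 3*l^3/2 + l^2/2 + 19*l/4 - 7/8
(2) = -2*z^5 - 7*z^4 - 4*z^3 + 2*z^2 + 4*z
(3) = -10*m^3 - 3*m^2 + 2*m + 6
(4) = -0.0238*t^3 + 0.6769*t^2 + 0.735*t - 17.2872
(5) = -20*v^5 - 66*v^4 - 104*v^3 - 69*v^2 - 3*v + 15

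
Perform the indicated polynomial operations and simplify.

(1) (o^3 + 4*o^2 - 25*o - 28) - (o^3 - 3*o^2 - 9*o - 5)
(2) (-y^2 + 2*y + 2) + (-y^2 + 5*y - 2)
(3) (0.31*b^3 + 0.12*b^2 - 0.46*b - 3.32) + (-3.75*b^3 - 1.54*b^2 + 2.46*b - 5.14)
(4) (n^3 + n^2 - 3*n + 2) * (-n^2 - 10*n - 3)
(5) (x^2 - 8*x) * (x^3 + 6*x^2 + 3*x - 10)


(1) = 7*o^2 - 16*o - 23
(2) = -2*y^2 + 7*y
(3) = -3.44*b^3 - 1.42*b^2 + 2.0*b - 8.46
(4) = -n^5 - 11*n^4 - 10*n^3 + 25*n^2 - 11*n - 6
(5) = x^5 - 2*x^4 - 45*x^3 - 34*x^2 + 80*x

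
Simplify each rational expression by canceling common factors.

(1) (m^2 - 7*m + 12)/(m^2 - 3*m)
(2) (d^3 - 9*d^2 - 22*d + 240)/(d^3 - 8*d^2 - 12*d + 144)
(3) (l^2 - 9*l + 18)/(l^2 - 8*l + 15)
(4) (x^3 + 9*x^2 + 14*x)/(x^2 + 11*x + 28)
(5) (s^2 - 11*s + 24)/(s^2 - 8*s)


(1) = (m - 4)/m
(2) = (d^2 - 3*d - 40)/(d^2 - 2*d - 24)
(3) = (l - 6)/(l - 5)
(4) = (x^2 + 2*x)/(x + 4)
(5) = (s - 3)/s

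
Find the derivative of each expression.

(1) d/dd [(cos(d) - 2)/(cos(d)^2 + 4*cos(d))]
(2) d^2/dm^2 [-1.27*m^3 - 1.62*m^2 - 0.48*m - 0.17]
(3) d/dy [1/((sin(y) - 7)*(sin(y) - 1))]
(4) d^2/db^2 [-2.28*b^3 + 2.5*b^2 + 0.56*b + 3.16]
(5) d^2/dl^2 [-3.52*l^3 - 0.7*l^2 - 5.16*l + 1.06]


(1) = (sin(d) - 8*sin(d)/cos(d)^2 - 4*tan(d))/(cos(d) + 4)^2
(2) = -7.62*m - 3.24
(3) = 2*(4 - sin(y))*cos(y)/((sin(y) - 7)^2*(sin(y) - 1)^2)
(4) = 5.0 - 13.68*b
(5) = -21.12*l - 1.4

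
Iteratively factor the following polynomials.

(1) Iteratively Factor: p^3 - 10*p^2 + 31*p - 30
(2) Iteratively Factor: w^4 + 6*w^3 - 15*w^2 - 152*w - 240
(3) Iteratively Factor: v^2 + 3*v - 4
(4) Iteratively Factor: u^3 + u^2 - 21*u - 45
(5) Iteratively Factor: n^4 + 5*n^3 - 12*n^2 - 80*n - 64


(1) = (p - 2)*(p^2 - 8*p + 15) = (p - 3)*(p - 2)*(p - 5)
(2) = (w - 5)*(w^3 + 11*w^2 + 40*w + 48) = (w - 5)*(w + 4)*(w^2 + 7*w + 12) = (w - 5)*(w + 4)^2*(w + 3)
(3) = (v + 4)*(v - 1)
(4) = (u - 5)*(u^2 + 6*u + 9) = (u - 5)*(u + 3)*(u + 3)
(5) = (n - 4)*(n^3 + 9*n^2 + 24*n + 16) = (n - 4)*(n + 4)*(n^2 + 5*n + 4) = (n - 4)*(n + 1)*(n + 4)*(n + 4)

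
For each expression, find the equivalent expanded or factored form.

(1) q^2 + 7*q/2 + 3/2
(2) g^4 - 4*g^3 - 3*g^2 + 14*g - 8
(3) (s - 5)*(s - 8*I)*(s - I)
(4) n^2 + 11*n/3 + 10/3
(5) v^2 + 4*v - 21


(1) = (q + 1/2)*(q + 3)
(2) = (g - 4)*(g - 1)^2*(g + 2)
(3) = s^3 - 5*s^2 - 9*I*s^2 - 8*s + 45*I*s + 40
(4) = (n + 5/3)*(n + 2)
(5) = (v - 3)*(v + 7)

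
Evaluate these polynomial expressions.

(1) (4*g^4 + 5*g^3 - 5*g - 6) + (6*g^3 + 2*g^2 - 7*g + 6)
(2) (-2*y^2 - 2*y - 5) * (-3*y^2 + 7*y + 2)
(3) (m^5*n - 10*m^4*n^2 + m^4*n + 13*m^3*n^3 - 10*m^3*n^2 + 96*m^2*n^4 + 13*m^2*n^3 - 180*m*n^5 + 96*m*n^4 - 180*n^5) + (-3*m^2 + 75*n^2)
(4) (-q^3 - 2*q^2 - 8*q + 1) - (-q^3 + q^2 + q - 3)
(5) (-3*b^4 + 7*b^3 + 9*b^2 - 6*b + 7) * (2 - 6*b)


(1) = 4*g^4 + 11*g^3 + 2*g^2 - 12*g
(2) = 6*y^4 - 8*y^3 - 3*y^2 - 39*y - 10
(3) = m^5*n - 10*m^4*n^2 + m^4*n + 13*m^3*n^3 - 10*m^3*n^2 + 96*m^2*n^4 + 13*m^2*n^3 - 3*m^2 - 180*m*n^5 + 96*m*n^4 - 180*n^5 + 75*n^2
(4) = -3*q^2 - 9*q + 4
(5) = 18*b^5 - 48*b^4 - 40*b^3 + 54*b^2 - 54*b + 14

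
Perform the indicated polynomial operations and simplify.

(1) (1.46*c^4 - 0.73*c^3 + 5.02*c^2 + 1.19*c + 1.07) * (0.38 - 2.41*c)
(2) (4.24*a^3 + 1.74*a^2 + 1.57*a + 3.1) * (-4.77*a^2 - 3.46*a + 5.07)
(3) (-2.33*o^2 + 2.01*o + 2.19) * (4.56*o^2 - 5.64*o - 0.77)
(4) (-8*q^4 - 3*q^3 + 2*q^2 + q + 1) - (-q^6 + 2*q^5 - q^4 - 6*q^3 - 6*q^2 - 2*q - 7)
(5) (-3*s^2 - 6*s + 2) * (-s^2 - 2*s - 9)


(1) = -3.5186*c^5 + 2.3141*c^4 - 12.3756*c^3 - 0.9603*c^2 - 2.1265*c + 0.4066
(2) = -20.2248*a^5 - 22.9702*a^4 + 7.9875*a^3 - 11.3974*a^2 - 2.7661*a + 15.717
(3) = -10.6248*o^4 + 22.3068*o^3 + 0.4441*o^2 - 13.8993*o - 1.6863
(4) = q^6 - 2*q^5 - 7*q^4 + 3*q^3 + 8*q^2 + 3*q + 8
(5) = 3*s^4 + 12*s^3 + 37*s^2 + 50*s - 18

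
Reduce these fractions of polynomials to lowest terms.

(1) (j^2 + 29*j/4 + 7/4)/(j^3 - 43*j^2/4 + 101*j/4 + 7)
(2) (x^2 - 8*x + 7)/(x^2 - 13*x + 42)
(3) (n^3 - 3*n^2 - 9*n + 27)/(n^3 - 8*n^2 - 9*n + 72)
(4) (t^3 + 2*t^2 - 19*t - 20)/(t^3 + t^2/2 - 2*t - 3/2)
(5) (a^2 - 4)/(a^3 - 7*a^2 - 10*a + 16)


(1) = (j + 7)/(j^2 - 11*j + 28)
(2) = (x - 1)/(x - 6)
(3) = (n - 3)/(n - 8)
(4) = (2*t^2 + 2*t - 40)/(2*t^2 - t - 3)
(5) = (a - 2)/(a^2 - 9*a + 8)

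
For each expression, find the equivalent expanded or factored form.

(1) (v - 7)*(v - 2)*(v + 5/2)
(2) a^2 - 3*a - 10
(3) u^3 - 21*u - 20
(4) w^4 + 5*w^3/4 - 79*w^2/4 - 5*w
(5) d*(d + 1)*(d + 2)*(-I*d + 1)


(1) = v^3 - 13*v^2/2 - 17*v/2 + 35
(2) = (a - 5)*(a + 2)
(3) = (u - 5)*(u + 1)*(u + 4)
(4) = w*(w - 4)*(w + 1/4)*(w + 5)
(5) = -I*d^4 + d^3 - 3*I*d^3 + 3*d^2 - 2*I*d^2 + 2*d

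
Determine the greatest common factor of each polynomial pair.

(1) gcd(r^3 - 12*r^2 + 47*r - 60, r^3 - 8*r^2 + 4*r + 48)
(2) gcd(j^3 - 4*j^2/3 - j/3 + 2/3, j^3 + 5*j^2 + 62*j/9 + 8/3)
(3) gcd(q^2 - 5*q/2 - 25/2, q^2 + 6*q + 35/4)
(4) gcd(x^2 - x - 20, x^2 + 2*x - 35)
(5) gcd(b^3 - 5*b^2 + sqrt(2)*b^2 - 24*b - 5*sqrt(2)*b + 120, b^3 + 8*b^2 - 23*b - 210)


(1) = r - 4
(2) = gcd((j - 1)^2*(j + 2/3), (j + 2/3)*(j + 4/3)*(j + 3)) = j + 2/3
(3) = gcd((q - 5)*(q + 5/2), (q + 5/2)*(q + 7/2)) = q + 5/2
(4) = gcd((x - 5)*(x + 4), (x - 5)*(x + 7)) = x - 5
(5) = gcd((b - 5)*(b - 3*sqrt(2))*(b + 4*sqrt(2)), (b - 5)*(b + 6)*(b + 7)) = b - 5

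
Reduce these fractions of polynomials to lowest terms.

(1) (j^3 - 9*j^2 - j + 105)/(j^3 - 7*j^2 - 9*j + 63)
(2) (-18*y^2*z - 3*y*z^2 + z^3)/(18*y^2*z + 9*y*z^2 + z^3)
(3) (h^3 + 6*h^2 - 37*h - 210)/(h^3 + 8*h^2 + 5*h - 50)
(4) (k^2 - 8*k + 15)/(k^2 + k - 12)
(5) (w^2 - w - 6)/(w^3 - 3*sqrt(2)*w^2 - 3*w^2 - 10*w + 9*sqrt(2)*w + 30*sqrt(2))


(1) = (j - 5)/(j - 3)
(2) = (-6*y + z)/(6*y + z)
(3) = (h^2 + h - 42)/(h^2 + 3*h - 10)
(4) = (k - 5)/(k + 4)
(5) = (w - 3)/(w^2 + w*(-5 - 3*sqrt(2)) + 15*sqrt(2))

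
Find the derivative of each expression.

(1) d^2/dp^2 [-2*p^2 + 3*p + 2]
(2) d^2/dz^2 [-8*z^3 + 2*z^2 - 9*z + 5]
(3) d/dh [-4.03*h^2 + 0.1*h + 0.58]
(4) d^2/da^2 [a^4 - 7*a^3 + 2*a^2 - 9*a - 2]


(1) = -4
(2) = 4 - 48*z
(3) = 0.1 - 8.06*h
(4) = 12*a^2 - 42*a + 4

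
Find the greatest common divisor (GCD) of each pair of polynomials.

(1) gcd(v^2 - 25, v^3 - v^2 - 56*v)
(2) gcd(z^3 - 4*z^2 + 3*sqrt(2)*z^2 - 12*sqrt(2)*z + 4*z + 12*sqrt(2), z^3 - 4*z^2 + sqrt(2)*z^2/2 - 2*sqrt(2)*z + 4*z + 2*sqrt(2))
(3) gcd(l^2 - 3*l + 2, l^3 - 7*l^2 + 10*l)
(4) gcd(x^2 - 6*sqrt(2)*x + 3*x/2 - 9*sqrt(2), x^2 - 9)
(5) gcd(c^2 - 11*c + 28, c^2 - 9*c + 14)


(1) = 1
(2) = z^2 - 4*z + 4
(3) = l - 2
(4) = gcd((x + 3/2)*(x - 6*sqrt(2)), (x - 3)*(x + 3)) = 1
(5) = c - 7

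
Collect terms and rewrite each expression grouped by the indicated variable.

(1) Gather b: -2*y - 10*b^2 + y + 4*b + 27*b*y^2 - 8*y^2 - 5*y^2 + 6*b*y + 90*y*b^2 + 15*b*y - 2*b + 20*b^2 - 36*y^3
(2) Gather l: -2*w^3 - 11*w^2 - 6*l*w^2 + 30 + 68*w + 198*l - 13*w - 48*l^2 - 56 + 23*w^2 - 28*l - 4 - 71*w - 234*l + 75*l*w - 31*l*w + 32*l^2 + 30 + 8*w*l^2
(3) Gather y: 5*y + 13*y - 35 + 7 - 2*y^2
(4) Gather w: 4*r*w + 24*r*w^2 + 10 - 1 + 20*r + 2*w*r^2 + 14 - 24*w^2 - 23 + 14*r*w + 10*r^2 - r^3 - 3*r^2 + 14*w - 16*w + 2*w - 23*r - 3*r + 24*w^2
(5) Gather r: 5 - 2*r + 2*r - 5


(1) = b^2*(90*y + 10) + b*(27*y^2 + 21*y + 2) - 36*y^3 - 13*y^2 - y
(2) = l^2*(8*w - 16) + l*(-6*w^2 + 44*w - 64) - 2*w^3 + 12*w^2 - 16*w
(3) = -2*y^2 + 18*y - 28
(4) = -r^3 + 7*r^2 + 24*r*w^2 - 6*r + w*(2*r^2 + 18*r)
(5) = 0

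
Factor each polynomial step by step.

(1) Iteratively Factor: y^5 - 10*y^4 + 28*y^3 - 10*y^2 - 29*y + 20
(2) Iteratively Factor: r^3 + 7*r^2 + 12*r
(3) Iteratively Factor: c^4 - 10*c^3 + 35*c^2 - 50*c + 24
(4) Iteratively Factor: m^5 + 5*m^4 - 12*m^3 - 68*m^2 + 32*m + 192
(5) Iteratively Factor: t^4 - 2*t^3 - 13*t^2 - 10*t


(1) = (y - 5)*(y^4 - 5*y^3 + 3*y^2 + 5*y - 4) = (y - 5)*(y - 1)*(y^3 - 4*y^2 - y + 4) = (y - 5)*(y - 4)*(y - 1)*(y^2 - 1) = (y - 5)*(y - 4)*(y - 1)^2*(y + 1)
(2) = (r)*(r^2 + 7*r + 12) = r*(r + 4)*(r + 3)
(3) = (c - 1)*(c^3 - 9*c^2 + 26*c - 24) = (c - 4)*(c - 1)*(c^2 - 5*c + 6) = (c - 4)*(c - 3)*(c - 1)*(c - 2)
(4) = (m + 4)*(m^4 + m^3 - 16*m^2 - 4*m + 48) = (m + 4)^2*(m^3 - 3*m^2 - 4*m + 12) = (m - 2)*(m + 4)^2*(m^2 - m - 6) = (m - 2)*(m + 2)*(m + 4)^2*(m - 3)
(5) = (t + 2)*(t^3 - 4*t^2 - 5*t) = (t - 5)*(t + 2)*(t^2 + t) = (t - 5)*(t + 1)*(t + 2)*(t)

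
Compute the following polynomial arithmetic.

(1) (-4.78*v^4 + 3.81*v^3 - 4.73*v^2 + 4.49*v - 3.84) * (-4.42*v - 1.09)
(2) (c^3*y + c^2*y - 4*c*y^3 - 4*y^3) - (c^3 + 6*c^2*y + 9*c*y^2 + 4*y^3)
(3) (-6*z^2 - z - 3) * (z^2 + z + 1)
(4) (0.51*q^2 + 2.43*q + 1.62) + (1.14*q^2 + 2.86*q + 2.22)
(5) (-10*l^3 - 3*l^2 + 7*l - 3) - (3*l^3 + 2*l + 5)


(1) = 21.1276*v^5 - 11.63*v^4 + 16.7537*v^3 - 14.6901*v^2 + 12.0787*v + 4.1856
(2) = c^3*y - c^3 - 5*c^2*y - 4*c*y^3 - 9*c*y^2 - 8*y^3
(3) = -6*z^4 - 7*z^3 - 10*z^2 - 4*z - 3
(4) = 1.65*q^2 + 5.29*q + 3.84
(5) = -13*l^3 - 3*l^2 + 5*l - 8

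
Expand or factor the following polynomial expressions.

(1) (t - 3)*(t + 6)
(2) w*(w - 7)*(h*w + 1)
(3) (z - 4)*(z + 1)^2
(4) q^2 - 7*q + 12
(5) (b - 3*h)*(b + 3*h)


(1) = t^2 + 3*t - 18
(2) = h*w^3 - 7*h*w^2 + w^2 - 7*w
(3) = z^3 - 2*z^2 - 7*z - 4
(4) = (q - 4)*(q - 3)
(5) = b^2 - 9*h^2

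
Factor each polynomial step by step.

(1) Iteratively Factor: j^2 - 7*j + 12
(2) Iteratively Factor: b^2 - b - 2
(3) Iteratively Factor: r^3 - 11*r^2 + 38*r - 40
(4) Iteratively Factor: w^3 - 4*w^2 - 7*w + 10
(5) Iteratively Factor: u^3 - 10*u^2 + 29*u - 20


(1) = (j - 4)*(j - 3)
(2) = (b - 2)*(b + 1)
(3) = (r - 5)*(r^2 - 6*r + 8) = (r - 5)*(r - 4)*(r - 2)
(4) = (w - 1)*(w^2 - 3*w - 10) = (w - 1)*(w + 2)*(w - 5)
(5) = (u - 4)*(u^2 - 6*u + 5) = (u - 4)*(u - 1)*(u - 5)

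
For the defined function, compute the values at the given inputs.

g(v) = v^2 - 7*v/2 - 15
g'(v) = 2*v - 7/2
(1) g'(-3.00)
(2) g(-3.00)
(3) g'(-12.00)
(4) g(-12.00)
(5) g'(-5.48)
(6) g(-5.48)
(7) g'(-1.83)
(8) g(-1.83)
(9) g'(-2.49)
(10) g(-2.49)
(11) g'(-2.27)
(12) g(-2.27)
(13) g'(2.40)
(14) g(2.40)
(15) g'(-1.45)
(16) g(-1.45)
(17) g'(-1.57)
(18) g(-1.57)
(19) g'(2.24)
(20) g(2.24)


(1) = -9.50
(2) = 4.50
(3) = -27.50
(4) = 171.00
(5) = -14.46
(6) = 34.21
(7) = -7.16
(8) = -5.25
(9) = -8.48
(10) = -0.08
(11) = -8.04
(12) = -1.90
(13) = 1.30
(14) = -17.64
(15) = -6.40
(16) = -7.82
(17) = -6.64
(18) = -7.04
(19) = 0.98
(20) = -17.82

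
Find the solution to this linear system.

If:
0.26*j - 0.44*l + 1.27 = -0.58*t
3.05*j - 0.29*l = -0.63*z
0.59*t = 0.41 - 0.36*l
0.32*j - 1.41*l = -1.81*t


Then:
j = -8.03
l = -0.52
t = 1.01
z = 38.62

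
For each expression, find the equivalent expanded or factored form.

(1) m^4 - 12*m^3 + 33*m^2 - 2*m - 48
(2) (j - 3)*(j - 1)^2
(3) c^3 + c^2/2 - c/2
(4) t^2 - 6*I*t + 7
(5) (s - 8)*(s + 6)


(1) = (m - 8)*(m - 3)*(m - 2)*(m + 1)
(2) = j^3 - 5*j^2 + 7*j - 3
(3) = c*(c - 1/2)*(c + 1)
(4) = (t - 7*I)*(t + I)
(5) = s^2 - 2*s - 48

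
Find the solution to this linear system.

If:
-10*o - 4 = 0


Then:
o = -2/5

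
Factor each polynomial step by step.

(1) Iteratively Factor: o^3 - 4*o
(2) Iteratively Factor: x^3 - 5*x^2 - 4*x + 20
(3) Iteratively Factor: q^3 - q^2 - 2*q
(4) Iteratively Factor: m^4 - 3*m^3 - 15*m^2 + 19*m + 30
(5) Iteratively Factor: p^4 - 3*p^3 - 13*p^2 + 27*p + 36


(1) = (o - 2)*(o^2 + 2*o) = o*(o - 2)*(o + 2)
(2) = (x - 2)*(x^2 - 3*x - 10) = (x - 2)*(x + 2)*(x - 5)
(3) = (q + 1)*(q^2 - 2*q) = (q - 2)*(q + 1)*(q)
(4) = (m - 5)*(m^3 + 2*m^2 - 5*m - 6) = (m - 5)*(m + 1)*(m^2 + m - 6) = (m - 5)*(m - 2)*(m + 1)*(m + 3)
(5) = (p - 3)*(p^3 - 13*p - 12) = (p - 4)*(p - 3)*(p^2 + 4*p + 3) = (p - 4)*(p - 3)*(p + 3)*(p + 1)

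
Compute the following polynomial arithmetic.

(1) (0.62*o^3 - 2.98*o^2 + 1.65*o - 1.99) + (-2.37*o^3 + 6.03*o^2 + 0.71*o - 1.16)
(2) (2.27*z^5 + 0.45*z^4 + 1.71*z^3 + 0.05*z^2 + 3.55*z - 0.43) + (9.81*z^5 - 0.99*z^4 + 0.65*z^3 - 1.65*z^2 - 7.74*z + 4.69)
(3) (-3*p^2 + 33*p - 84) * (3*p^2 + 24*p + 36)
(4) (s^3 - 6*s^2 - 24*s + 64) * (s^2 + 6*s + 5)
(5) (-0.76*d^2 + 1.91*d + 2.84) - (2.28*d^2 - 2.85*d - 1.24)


(1) = -1.75*o^3 + 3.05*o^2 + 2.36*o - 3.15
(2) = 12.08*z^5 - 0.54*z^4 + 2.36*z^3 - 1.6*z^2 - 4.19*z + 4.26
(3) = -9*p^4 + 27*p^3 + 432*p^2 - 828*p - 3024
(4) = s^5 - 55*s^3 - 110*s^2 + 264*s + 320
(5) = -3.04*d^2 + 4.76*d + 4.08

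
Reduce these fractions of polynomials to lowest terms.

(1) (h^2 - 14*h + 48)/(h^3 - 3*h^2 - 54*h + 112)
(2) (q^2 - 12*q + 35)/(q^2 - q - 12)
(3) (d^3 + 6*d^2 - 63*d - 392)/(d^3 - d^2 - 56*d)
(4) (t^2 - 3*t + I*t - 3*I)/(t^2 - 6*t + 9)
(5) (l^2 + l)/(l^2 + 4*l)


(1) = (h - 6)/(h^2 + 5*h - 14)
(2) = (q^2 - 12*q + 35)/(q^2 - q - 12)
(3) = (d + 7)/d
(4) = (t + I)/(t - 3)
(5) = (l + 1)/(l + 4)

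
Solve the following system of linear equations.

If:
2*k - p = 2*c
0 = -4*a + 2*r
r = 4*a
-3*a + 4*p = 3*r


Then:
a = 0
c = k
p = 0
r = 0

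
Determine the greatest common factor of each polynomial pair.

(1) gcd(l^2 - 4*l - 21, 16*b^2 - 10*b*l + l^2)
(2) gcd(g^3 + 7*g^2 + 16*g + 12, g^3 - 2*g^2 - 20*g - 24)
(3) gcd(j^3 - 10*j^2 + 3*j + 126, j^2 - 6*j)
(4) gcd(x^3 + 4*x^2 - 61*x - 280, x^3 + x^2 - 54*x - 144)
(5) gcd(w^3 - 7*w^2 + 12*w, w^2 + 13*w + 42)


(1) = 1
(2) = gcd((g + 2)^2*(g + 3), (g - 6)*(g + 2)^2) = g^2 + 4*g + 4
(3) = gcd((j - 7)*(j - 6)*(j + 3), j*(j - 6)) = j - 6
(4) = gcd((x - 8)*(x + 5)*(x + 7), (x - 8)*(x + 3)*(x + 6)) = x - 8
(5) = gcd(w*(w - 4)*(w - 3), (w + 6)*(w + 7)) = 1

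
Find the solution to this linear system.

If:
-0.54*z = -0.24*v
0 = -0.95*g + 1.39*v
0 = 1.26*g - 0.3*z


Then:
g = 0.00
v = 0.00
z = 0.00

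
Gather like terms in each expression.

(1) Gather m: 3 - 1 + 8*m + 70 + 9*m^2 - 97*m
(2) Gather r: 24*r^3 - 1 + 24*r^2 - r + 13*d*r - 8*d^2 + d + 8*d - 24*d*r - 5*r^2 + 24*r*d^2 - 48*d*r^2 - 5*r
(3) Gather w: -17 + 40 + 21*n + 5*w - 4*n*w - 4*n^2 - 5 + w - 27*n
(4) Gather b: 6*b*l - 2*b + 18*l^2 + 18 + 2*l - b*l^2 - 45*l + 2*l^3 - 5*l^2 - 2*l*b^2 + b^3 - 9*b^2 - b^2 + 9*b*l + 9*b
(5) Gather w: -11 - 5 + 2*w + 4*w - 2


(1) = 9*m^2 - 89*m + 72
(2) = -8*d^2 + 9*d + 24*r^3 + r^2*(19 - 48*d) + r*(24*d^2 - 11*d - 6) - 1
(3) = -4*n^2 - 6*n + w*(6 - 4*n) + 18
(4) = b^3 + b^2*(-2*l - 10) + b*(-l^2 + 15*l + 7) + 2*l^3 + 13*l^2 - 43*l + 18
(5) = 6*w - 18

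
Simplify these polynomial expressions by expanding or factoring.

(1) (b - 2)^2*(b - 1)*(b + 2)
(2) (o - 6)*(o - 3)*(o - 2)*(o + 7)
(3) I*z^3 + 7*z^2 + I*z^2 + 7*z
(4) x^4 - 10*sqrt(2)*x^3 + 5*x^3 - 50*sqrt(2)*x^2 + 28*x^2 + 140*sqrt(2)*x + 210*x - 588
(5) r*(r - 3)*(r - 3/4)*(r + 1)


(1) = b^4 - 3*b^3 - 2*b^2 + 12*b - 8
(2) = o^4 - 4*o^3 - 41*o^2 + 216*o - 252
(3) = z*(z - 7*I)*(I*z + I)
(4) = (x - 2)*(x + 7)*(x - 7*sqrt(2))*(x - 3*sqrt(2))
(5) = r^4 - 11*r^3/4 - 3*r^2/2 + 9*r/4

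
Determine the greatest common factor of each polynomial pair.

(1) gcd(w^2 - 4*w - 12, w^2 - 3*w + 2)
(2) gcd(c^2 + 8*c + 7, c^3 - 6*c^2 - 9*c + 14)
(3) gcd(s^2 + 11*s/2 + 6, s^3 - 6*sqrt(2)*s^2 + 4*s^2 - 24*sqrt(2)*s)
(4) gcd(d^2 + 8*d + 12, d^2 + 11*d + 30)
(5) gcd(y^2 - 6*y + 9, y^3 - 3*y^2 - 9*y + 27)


(1) = 1
(2) = 1
(3) = gcd((s + 3/2)*(s + 4), s*(s + 4)*(s - 6*sqrt(2))) = s + 4
(4) = gcd((d + 2)*(d + 6), (d + 5)*(d + 6)) = d + 6
(5) = gcd((y - 3)^2, (y - 3)^2*(y + 3)) = y^2 - 6*y + 9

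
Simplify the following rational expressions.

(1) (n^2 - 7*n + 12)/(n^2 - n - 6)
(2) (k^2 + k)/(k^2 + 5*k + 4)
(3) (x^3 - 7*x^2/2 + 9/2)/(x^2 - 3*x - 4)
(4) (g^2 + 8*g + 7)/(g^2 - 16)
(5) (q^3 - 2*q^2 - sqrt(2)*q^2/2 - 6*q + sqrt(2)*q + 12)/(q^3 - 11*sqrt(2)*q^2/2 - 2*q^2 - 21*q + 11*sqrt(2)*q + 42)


(1) = (n - 4)/(n + 2)
(2) = k/(k + 4)
(3) = (2*x^2 - 9*x + 9)/(2*x - 8)
(4) = (g^2 + 8*g + 7)/(g^2 - 16)
(5) = (4*q - 8*sqrt(2))/(4*q - 28*sqrt(2))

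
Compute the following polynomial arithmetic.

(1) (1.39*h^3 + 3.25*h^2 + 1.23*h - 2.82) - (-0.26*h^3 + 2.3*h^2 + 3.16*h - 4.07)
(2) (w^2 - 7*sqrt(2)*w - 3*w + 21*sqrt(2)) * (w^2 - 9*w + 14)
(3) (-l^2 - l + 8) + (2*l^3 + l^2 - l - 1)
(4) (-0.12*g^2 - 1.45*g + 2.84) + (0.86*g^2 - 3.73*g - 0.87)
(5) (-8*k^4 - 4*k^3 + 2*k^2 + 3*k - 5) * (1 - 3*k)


(1) = 1.65*h^3 + 0.95*h^2 - 1.93*h + 1.25
(2) = w^4 - 12*w^3 - 7*sqrt(2)*w^3 + 41*w^2 + 84*sqrt(2)*w^2 - 287*sqrt(2)*w - 42*w + 294*sqrt(2)
(3) = 2*l^3 - 2*l + 7
(4) = 0.74*g^2 - 5.18*g + 1.97
(5) = 24*k^5 + 4*k^4 - 10*k^3 - 7*k^2 + 18*k - 5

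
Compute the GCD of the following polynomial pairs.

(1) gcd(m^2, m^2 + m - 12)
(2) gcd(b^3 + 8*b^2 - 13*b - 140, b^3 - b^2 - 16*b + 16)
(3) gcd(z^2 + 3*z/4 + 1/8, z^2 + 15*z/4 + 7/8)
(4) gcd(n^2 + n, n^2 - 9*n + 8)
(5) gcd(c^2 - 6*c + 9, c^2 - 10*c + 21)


(1) = 1
(2) = b - 4
(3) = z + 1/4
(4) = 1
(5) = c - 3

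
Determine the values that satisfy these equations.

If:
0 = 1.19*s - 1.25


Then:
s = 1.05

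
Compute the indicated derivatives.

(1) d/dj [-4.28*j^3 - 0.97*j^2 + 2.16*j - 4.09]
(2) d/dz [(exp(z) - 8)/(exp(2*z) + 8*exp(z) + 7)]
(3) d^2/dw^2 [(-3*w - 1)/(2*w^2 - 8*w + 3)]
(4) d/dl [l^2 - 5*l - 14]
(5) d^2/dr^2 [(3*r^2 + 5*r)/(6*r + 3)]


(1) = -12.84*j^2 - 1.94*j + 2.16
(2) = (-2*(exp(z) - 8)*(exp(z) + 4) + exp(2*z) + 8*exp(z) + 7)*exp(z)/(exp(2*z) + 8*exp(z) + 7)^2
(3) = 4*(-8*(w - 2)^2*(3*w + 1) + (9*w - 11)*(2*w^2 - 8*w + 3))/(2*w^2 - 8*w + 3)^3
(4) = 2*l - 5
(5) = -14/(24*r^3 + 36*r^2 + 18*r + 3)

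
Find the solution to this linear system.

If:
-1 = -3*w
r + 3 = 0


Then:
r = -3
w = 1/3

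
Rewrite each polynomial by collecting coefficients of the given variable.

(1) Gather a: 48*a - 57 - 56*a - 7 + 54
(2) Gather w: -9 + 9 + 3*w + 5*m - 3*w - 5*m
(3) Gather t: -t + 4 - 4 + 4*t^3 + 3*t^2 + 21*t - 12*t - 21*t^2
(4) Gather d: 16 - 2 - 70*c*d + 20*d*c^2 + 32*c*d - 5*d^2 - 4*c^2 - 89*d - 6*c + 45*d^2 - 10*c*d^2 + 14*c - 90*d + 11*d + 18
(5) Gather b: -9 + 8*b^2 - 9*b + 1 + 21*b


(1) = -8*a - 10
(2) = 0
(3) = 4*t^3 - 18*t^2 + 8*t
(4) = -4*c^2 + 8*c + d^2*(40 - 10*c) + d*(20*c^2 - 38*c - 168) + 32
(5) = 8*b^2 + 12*b - 8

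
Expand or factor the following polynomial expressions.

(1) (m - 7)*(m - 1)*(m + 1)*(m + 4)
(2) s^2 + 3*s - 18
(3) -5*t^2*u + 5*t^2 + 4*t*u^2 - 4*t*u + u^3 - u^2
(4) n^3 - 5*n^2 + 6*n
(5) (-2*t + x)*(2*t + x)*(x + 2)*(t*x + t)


(1) = m^4 - 3*m^3 - 29*m^2 + 3*m + 28
(2) = (s - 3)*(s + 6)
(3) = (-t + u)*(5*t + u)*(u - 1)
(4) = n*(n - 3)*(n - 2)
(5) = -4*t^3*x^2 - 12*t^3*x - 8*t^3 + t*x^4 + 3*t*x^3 + 2*t*x^2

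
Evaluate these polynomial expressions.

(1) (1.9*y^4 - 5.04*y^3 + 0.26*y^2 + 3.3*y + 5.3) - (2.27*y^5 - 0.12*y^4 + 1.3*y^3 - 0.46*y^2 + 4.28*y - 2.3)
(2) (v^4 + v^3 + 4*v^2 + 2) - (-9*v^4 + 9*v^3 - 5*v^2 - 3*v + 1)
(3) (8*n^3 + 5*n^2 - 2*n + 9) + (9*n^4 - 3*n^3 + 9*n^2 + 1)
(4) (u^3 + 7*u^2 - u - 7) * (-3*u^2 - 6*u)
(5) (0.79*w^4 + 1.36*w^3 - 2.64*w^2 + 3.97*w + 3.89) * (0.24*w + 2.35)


(1) = -2.27*y^5 + 2.02*y^4 - 6.34*y^3 + 0.72*y^2 - 0.98*y + 7.6
(2) = 10*v^4 - 8*v^3 + 9*v^2 + 3*v + 1
(3) = 9*n^4 + 5*n^3 + 14*n^2 - 2*n + 10
(4) = -3*u^5 - 27*u^4 - 39*u^3 + 27*u^2 + 42*u
(5) = 0.1896*w^5 + 2.1829*w^4 + 2.5624*w^3 - 5.2512*w^2 + 10.2631*w + 9.1415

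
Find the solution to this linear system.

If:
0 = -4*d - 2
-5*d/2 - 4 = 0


Then:
No Solution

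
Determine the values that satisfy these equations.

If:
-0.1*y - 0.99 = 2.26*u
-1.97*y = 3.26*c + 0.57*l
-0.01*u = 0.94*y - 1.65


Then:
c = -0.174846625766871*l - 1.06404663547465
u = -0.52
y = 1.76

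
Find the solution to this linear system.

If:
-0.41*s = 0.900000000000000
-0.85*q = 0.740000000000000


Then:
q = -0.87
s = -2.20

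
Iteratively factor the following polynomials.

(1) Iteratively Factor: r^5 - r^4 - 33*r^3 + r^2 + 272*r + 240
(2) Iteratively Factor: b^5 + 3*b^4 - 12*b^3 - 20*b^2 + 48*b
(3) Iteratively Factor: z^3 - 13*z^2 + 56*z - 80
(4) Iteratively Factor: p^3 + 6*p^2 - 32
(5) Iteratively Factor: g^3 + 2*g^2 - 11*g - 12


(1) = (r - 5)*(r^4 + 4*r^3 - 13*r^2 - 64*r - 48) = (r - 5)*(r + 3)*(r^3 + r^2 - 16*r - 16) = (r - 5)*(r - 4)*(r + 3)*(r^2 + 5*r + 4) = (r - 5)*(r - 4)*(r + 1)*(r + 3)*(r + 4)
(2) = (b - 2)*(b^4 + 5*b^3 - 2*b^2 - 24*b) = (b - 2)*(b + 3)*(b^3 + 2*b^2 - 8*b) = (b - 2)*(b + 3)*(b + 4)*(b^2 - 2*b) = b*(b - 2)*(b + 3)*(b + 4)*(b - 2)
(3) = (z - 4)*(z^2 - 9*z + 20) = (z - 5)*(z - 4)*(z - 4)
(4) = (p - 2)*(p^2 + 8*p + 16) = (p - 2)*(p + 4)*(p + 4)
(5) = (g + 4)*(g^2 - 2*g - 3) = (g - 3)*(g + 4)*(g + 1)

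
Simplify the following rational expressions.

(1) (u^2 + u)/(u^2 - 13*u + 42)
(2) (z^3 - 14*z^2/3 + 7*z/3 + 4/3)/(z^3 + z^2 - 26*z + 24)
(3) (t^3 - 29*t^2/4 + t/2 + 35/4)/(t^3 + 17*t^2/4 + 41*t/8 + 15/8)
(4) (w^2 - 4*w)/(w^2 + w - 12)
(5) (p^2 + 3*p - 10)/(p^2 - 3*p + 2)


(1) = (u^2 + u)/(u^2 - 13*u + 42)
(2) = (3*z + 1)/(3*z + 18)
(3) = (8*t^2 - 66*t + 70)/(8*t^2 + 26*t + 15)
(4) = (w^2 - 4*w)/(w^2 + w - 12)
(5) = (p + 5)/(p - 1)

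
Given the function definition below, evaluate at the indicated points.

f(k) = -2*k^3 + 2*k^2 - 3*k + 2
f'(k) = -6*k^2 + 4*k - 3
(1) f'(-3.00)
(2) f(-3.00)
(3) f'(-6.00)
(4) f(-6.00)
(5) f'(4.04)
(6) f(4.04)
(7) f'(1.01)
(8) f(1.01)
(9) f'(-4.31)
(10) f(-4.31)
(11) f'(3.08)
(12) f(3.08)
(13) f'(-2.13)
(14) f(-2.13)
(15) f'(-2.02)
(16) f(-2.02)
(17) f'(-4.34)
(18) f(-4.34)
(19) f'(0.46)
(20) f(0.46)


(1) = -69.00
(2) = 83.00
(3) = -243.00
(4) = 524.00
(5) = -84.77
(6) = -109.36
(7) = -5.08
(8) = -1.05
(9) = -131.70
(10) = 212.21
(11) = -47.60
(12) = -46.70
(13) = -38.74
(14) = 36.79
(15) = -35.56
(16) = 32.71
(17) = -133.37
(18) = 216.18
(19) = -2.43
(20) = 0.85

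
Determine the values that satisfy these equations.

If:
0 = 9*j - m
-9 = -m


Then:
j = 1
m = 9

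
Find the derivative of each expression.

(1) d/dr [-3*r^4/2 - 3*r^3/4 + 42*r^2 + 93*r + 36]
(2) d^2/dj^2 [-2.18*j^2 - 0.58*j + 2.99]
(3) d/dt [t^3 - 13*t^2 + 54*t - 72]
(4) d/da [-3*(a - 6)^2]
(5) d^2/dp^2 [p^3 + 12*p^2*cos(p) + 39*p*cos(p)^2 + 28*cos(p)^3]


(1) = -6*r^3 - 9*r^2/4 + 84*r + 93
(2) = -4.36000000000000
(3) = 3*t^2 - 26*t + 54
(4) = 36 - 6*a
(5) = -12*p^2*cos(p) - 48*p*sin(p) - 78*p*cos(2*p) + 6*p - 78*sin(2*p) + 3*cos(p) - 63*cos(3*p)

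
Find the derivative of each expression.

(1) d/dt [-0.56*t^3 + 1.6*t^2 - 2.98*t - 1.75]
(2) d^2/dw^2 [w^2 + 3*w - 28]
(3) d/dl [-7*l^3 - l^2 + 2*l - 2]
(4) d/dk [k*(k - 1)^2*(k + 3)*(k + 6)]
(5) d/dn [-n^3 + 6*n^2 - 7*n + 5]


(1) = -1.68*t^2 + 3.2*t - 2.98
(2) = 2
(3) = -21*l^2 - 2*l + 2
(4) = 5*k^4 + 28*k^3 + 3*k^2 - 54*k + 18
(5) = -3*n^2 + 12*n - 7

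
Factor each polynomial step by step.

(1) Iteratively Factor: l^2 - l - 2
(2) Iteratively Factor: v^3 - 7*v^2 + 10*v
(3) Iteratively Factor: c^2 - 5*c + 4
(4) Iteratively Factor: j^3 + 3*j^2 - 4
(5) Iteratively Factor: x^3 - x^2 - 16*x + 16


(1) = (l + 1)*(l - 2)
(2) = (v - 2)*(v^2 - 5*v) = (v - 5)*(v - 2)*(v)
(3) = (c - 4)*(c - 1)
(4) = (j + 2)*(j^2 + j - 2) = (j + 2)^2*(j - 1)
(5) = (x + 4)*(x^2 - 5*x + 4) = (x - 1)*(x + 4)*(x - 4)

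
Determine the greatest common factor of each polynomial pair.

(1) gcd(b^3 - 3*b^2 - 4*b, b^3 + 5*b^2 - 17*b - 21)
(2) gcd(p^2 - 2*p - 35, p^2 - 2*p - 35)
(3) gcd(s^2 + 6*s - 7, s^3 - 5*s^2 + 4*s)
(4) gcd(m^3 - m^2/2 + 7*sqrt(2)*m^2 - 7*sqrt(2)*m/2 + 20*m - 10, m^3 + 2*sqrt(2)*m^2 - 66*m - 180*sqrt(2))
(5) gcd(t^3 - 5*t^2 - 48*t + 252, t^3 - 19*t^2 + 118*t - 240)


(1) = b + 1
(2) = p^2 - 2*p - 35
(3) = s - 1
(4) = m + 5*sqrt(2)
(5) = t - 6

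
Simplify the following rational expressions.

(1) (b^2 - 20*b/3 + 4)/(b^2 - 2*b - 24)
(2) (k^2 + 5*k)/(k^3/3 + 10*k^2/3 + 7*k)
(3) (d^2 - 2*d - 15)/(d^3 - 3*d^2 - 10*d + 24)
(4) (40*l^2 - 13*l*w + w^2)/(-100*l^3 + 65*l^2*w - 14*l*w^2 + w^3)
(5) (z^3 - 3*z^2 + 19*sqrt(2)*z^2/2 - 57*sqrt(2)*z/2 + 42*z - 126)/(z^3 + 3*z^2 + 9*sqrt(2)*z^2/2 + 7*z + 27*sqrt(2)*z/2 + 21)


(1) = (3*b - 2)/(3*b + 12)
(2) = (3*k + 15)/(k^2 + 10*k + 21)
(3) = (d - 5)/(d^2 - 6*d + 8)
(4) = (-8*l + w)/(20*l^2 - 9*l*w + w^2)
(5) = (4*z^2 + z*(-12 + 24*sqrt(2)) - 72*sqrt(2))/(4*z^2 + z*(4*sqrt(2) + 12) + 12*sqrt(2))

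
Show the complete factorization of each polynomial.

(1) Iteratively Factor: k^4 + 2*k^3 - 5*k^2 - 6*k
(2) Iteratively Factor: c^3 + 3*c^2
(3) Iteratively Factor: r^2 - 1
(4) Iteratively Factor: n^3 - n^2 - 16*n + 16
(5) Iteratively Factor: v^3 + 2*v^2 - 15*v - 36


(1) = (k + 3)*(k^3 - k^2 - 2*k) = (k - 2)*(k + 3)*(k^2 + k) = (k - 2)*(k + 1)*(k + 3)*(k)
(2) = (c)*(c^2 + 3*c) = c^2*(c + 3)
(3) = (r - 1)*(r + 1)
(4) = (n + 4)*(n^2 - 5*n + 4) = (n - 4)*(n + 4)*(n - 1)
(5) = (v - 4)*(v^2 + 6*v + 9) = (v - 4)*(v + 3)*(v + 3)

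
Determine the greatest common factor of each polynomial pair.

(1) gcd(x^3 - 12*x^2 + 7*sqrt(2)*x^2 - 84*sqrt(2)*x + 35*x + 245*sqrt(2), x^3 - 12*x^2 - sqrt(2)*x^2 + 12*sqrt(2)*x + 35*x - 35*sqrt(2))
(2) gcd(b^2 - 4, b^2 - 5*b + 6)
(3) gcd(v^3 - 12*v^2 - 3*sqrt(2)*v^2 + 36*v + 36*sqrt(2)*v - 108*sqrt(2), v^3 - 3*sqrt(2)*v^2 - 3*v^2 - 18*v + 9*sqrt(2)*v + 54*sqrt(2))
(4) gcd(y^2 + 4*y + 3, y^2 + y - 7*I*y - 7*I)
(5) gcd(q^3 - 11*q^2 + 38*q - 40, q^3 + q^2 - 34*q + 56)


(1) = gcd((x - 7)*(x - 5)*(x + 7*sqrt(2)), (x - 7)*(x - 5)*(x - sqrt(2))) = x^2 - 12*x + 35
(2) = b - 2
(3) = gcd((v - 6)^2*(v - 3*sqrt(2)), (v - 6)*(v + 3)*(v - 3*sqrt(2))) = v^2 + v*(-6 - 3*sqrt(2)) + 18*sqrt(2)
(4) = gcd((y + 1)*(y + 3), (y + 1)*(y - 7*I)) = y + 1
(5) = gcd((q - 5)*(q - 4)*(q - 2), (q - 4)*(q - 2)*(q + 7)) = q^2 - 6*q + 8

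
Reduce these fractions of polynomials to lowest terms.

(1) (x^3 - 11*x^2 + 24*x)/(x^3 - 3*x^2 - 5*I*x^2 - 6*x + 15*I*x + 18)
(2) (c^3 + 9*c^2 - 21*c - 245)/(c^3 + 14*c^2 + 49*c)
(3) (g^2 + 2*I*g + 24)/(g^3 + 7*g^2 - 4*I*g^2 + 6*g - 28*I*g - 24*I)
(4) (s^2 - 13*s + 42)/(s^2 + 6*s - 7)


(1) = (x^2 - 8*x)/(x^2 - 5*I*x - 6)
(2) = (c - 5)/c
(3) = (g + 6*I)/(g^2 + 7*g + 6)
(4) = (s^2 - 13*s + 42)/(s^2 + 6*s - 7)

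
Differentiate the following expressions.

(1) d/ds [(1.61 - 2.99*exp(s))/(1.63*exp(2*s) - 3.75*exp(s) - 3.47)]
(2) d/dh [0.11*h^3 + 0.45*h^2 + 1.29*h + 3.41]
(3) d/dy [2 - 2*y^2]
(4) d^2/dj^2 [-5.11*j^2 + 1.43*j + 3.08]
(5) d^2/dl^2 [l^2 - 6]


(1) = (4.8737*exp(2*s) - 5.2486*exp(s) + 16.4128)*exp(s)/(2.6569*exp(4*s) - 12.225*exp(3*s) + 2.7503*exp(2*s) + 26.025*exp(s) + 12.0409)
(2) = 0.33*h^2 + 0.9*h + 1.29
(3) = -4*y
(4) = -10.2200000000000
(5) = 2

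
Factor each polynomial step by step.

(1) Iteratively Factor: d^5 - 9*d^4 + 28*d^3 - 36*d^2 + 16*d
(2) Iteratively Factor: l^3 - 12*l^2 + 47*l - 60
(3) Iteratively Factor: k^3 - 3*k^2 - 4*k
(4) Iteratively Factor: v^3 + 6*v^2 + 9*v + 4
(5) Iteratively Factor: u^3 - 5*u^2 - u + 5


(1) = (d)*(d^4 - 9*d^3 + 28*d^2 - 36*d + 16) = d*(d - 2)*(d^3 - 7*d^2 + 14*d - 8) = d*(d - 4)*(d - 2)*(d^2 - 3*d + 2) = d*(d - 4)*(d - 2)*(d - 1)*(d - 2)
(2) = (l - 4)*(l^2 - 8*l + 15) = (l - 5)*(l - 4)*(l - 3)
(3) = (k)*(k^2 - 3*k - 4) = k*(k - 4)*(k + 1)
(4) = (v + 4)*(v^2 + 2*v + 1) = (v + 1)*(v + 4)*(v + 1)
(5) = (u + 1)*(u^2 - 6*u + 5) = (u - 5)*(u + 1)*(u - 1)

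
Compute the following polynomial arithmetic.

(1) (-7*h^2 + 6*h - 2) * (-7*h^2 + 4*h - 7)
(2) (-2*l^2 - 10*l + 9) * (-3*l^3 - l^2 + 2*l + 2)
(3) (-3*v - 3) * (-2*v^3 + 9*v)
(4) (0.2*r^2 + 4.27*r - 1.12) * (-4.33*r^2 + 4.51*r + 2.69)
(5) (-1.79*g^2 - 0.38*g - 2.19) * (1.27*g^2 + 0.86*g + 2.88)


(1) = 49*h^4 - 70*h^3 + 87*h^2 - 50*h + 14
(2) = 6*l^5 + 32*l^4 - 21*l^3 - 33*l^2 - 2*l + 18
(3) = 6*v^4 + 6*v^3 - 27*v^2 - 27*v
(4) = -0.866*r^4 - 17.5871*r^3 + 24.6453*r^2 + 6.4351*r - 3.0128
(5) = -2.2733*g^4 - 2.022*g^3 - 8.2633*g^2 - 2.9778*g - 6.3072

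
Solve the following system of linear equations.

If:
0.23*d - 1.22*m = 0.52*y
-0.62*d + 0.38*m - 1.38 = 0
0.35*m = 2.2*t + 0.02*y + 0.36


Then:
d = -0.295366218236173*y - 2.51659192825112
m = -0.481913303437967*y - 0.474439461883408
t = -0.0857589346378584*y - 0.239115368935997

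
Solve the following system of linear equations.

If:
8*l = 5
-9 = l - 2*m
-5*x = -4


Then:
l = 5/8
m = 77/16
x = 4/5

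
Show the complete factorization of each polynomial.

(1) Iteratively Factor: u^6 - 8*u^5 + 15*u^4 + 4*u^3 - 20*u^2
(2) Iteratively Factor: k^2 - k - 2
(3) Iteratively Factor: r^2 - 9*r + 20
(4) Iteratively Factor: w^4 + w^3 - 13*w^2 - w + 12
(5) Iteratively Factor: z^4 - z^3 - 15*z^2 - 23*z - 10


(1) = (u - 5)*(u^5 - 3*u^4 + 4*u^2) = u*(u - 5)*(u^4 - 3*u^3 + 4*u) = u*(u - 5)*(u - 2)*(u^3 - u^2 - 2*u) = u*(u - 5)*(u - 2)^2*(u^2 + u) = u*(u - 5)*(u - 2)^2*(u + 1)*(u)
(2) = (k + 1)*(k - 2)
(3) = (r - 4)*(r - 5)
(4) = (w + 4)*(w^3 - 3*w^2 - w + 3) = (w - 3)*(w + 4)*(w^2 - 1) = (w - 3)*(w + 1)*(w + 4)*(w - 1)
(5) = (z - 5)*(z^3 + 4*z^2 + 5*z + 2) = (z - 5)*(z + 1)*(z^2 + 3*z + 2) = (z - 5)*(z + 1)^2*(z + 2)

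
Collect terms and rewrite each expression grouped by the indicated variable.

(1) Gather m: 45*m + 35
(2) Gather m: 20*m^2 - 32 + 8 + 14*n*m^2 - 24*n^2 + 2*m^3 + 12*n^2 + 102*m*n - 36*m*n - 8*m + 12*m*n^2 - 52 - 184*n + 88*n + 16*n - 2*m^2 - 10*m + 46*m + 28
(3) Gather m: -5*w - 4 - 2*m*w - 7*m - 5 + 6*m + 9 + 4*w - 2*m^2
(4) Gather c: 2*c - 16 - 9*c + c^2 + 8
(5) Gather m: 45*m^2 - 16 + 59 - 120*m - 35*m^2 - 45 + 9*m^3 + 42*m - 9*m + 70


(1) = 45*m + 35
(2) = 2*m^3 + m^2*(14*n + 18) + m*(12*n^2 + 66*n + 28) - 12*n^2 - 80*n - 48
(3) = -2*m^2 + m*(-2*w - 1) - w
(4) = c^2 - 7*c - 8
(5) = 9*m^3 + 10*m^2 - 87*m + 68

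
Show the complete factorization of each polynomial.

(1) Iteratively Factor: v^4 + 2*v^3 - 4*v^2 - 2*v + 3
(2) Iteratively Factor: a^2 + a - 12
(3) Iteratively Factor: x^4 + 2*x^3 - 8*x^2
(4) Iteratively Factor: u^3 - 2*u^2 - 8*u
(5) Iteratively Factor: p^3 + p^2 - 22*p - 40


(1) = (v - 1)*(v^3 + 3*v^2 - v - 3) = (v - 1)*(v + 3)*(v^2 - 1) = (v - 1)*(v + 1)*(v + 3)*(v - 1)
(2) = (a + 4)*(a - 3)
(3) = (x + 4)*(x^3 - 2*x^2) = x*(x + 4)*(x^2 - 2*x) = x*(x - 2)*(x + 4)*(x)
(4) = (u - 4)*(u^2 + 2*u) = (u - 4)*(u + 2)*(u)
(5) = (p + 2)*(p^2 - p - 20) = (p + 2)*(p + 4)*(p - 5)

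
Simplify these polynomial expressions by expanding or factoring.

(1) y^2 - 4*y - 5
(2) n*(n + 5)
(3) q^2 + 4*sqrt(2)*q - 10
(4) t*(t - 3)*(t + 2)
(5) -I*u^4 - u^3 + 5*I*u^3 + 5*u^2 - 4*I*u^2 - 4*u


(1) = (y - 5)*(y + 1)
(2) = n^2 + 5*n
(3) = (q - sqrt(2))*(q + 5*sqrt(2))
(4) = t^3 - t^2 - 6*t
(5) = u*(u - 4)*(u - I)*(-I*u + I)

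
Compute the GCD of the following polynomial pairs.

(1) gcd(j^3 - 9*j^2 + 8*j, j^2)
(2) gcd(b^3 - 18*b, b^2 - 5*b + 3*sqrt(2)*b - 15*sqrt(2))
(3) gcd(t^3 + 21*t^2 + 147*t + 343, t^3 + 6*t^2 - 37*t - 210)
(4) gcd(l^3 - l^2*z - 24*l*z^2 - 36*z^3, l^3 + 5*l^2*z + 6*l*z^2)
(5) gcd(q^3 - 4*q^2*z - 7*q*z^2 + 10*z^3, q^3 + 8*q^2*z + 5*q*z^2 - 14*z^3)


(1) = gcd(j*(j - 8)*(j - 1), j^2) = j
(2) = b + 3*sqrt(2)
(3) = t + 7
(4) = l^2 + 5*l*z + 6*z^2
(5) = -q^2 - q*z + 2*z^2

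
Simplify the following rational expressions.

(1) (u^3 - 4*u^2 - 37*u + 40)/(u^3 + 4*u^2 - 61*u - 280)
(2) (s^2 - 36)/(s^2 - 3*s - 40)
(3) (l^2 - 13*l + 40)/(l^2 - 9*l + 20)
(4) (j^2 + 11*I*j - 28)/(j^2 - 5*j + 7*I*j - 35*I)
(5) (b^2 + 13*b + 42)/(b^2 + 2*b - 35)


(1) = (u - 1)/(u + 7)
(2) = (s^2 - 36)/(s^2 - 3*s - 40)
(3) = (l - 8)/(l - 4)
(4) = (j + 4*I)/(j - 5)
(5) = (b + 6)/(b - 5)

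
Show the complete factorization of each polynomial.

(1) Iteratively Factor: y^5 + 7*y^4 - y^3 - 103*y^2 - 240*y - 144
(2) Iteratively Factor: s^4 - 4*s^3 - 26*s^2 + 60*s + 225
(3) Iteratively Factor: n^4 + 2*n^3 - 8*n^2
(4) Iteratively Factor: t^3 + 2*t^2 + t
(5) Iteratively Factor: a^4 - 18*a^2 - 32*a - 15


(1) = (y + 4)*(y^4 + 3*y^3 - 13*y^2 - 51*y - 36) = (y + 1)*(y + 4)*(y^3 + 2*y^2 - 15*y - 36) = (y - 4)*(y + 1)*(y + 4)*(y^2 + 6*y + 9) = (y - 4)*(y + 1)*(y + 3)*(y + 4)*(y + 3)
(2) = (s - 5)*(s^3 + s^2 - 21*s - 45) = (s - 5)*(s + 3)*(s^2 - 2*s - 15) = (s - 5)*(s + 3)^2*(s - 5)
(3) = (n)*(n^3 + 2*n^2 - 8*n) = n*(n + 4)*(n^2 - 2*n) = n^2*(n + 4)*(n - 2)
(4) = (t)*(t^2 + 2*t + 1) = t*(t + 1)*(t + 1)
(5) = (a + 3)*(a^3 - 3*a^2 - 9*a - 5) = (a - 5)*(a + 3)*(a^2 + 2*a + 1) = (a - 5)*(a + 1)*(a + 3)*(a + 1)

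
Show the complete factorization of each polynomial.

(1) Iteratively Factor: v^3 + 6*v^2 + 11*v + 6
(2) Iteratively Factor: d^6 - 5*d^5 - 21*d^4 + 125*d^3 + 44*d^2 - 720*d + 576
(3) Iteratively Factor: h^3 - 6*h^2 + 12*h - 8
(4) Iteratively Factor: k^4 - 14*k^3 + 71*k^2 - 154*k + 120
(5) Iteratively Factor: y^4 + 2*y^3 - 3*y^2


(1) = (v + 2)*(v^2 + 4*v + 3) = (v + 1)*(v + 2)*(v + 3)
(2) = (d + 4)*(d^5 - 9*d^4 + 15*d^3 + 65*d^2 - 216*d + 144) = (d - 4)*(d + 4)*(d^4 - 5*d^3 - 5*d^2 + 45*d - 36) = (d - 4)*(d - 1)*(d + 4)*(d^3 - 4*d^2 - 9*d + 36) = (d - 4)*(d - 1)*(d + 3)*(d + 4)*(d^2 - 7*d + 12) = (d - 4)*(d - 3)*(d - 1)*(d + 3)*(d + 4)*(d - 4)
(3) = (h - 2)*(h^2 - 4*h + 4) = (h - 2)^2*(h - 2)
(4) = (k - 5)*(k^3 - 9*k^2 + 26*k - 24) = (k - 5)*(k - 2)*(k^2 - 7*k + 12) = (k - 5)*(k - 4)*(k - 2)*(k - 3)
(5) = (y - 1)*(y^3 + 3*y^2) = y*(y - 1)*(y^2 + 3*y) = y*(y - 1)*(y + 3)*(y)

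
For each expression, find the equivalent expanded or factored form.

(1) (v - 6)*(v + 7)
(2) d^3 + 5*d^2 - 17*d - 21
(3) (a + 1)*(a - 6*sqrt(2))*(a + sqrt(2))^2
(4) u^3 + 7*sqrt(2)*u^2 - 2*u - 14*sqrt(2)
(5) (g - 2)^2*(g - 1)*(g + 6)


(1) = v^2 + v - 42
(2) = (d - 3)*(d + 1)*(d + 7)
(3) = a^4 - 4*sqrt(2)*a^3 + a^3 - 22*a^2 - 4*sqrt(2)*a^2 - 22*a - 12*sqrt(2)*a - 12*sqrt(2)
(4) = (u - sqrt(2))*(u + sqrt(2))*(u + 7*sqrt(2))
(5) = g^4 + g^3 - 22*g^2 + 44*g - 24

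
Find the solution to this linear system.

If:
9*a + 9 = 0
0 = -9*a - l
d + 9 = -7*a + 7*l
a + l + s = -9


Then:
a = -1
d = 61
l = 9
s = -17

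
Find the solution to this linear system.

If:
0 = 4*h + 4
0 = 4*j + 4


Then:
h = -1
j = -1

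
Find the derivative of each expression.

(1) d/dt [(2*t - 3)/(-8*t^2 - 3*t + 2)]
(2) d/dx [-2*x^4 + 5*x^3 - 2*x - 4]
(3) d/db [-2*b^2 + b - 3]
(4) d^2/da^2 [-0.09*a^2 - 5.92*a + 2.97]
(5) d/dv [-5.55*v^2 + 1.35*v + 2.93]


(1) = (16*t^2 - 48*t - 5)/(64*t^4 + 48*t^3 - 23*t^2 - 12*t + 4)
(2) = -8*x^3 + 15*x^2 - 2
(3) = 1 - 4*b
(4) = -0.180000000000000
(5) = 1.35 - 11.1*v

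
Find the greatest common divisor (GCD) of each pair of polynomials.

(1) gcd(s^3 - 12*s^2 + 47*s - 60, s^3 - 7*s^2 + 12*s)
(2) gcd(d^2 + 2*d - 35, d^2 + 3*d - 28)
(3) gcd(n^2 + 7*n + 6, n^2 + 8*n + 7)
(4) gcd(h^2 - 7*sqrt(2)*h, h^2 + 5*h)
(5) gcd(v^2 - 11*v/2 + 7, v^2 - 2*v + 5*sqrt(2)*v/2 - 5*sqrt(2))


(1) = s^2 - 7*s + 12
(2) = gcd((d - 5)*(d + 7), (d - 4)*(d + 7)) = d + 7
(3) = gcd((n + 1)*(n + 6), (n + 1)*(n + 7)) = n + 1
(4) = gcd(h*(h - 7*sqrt(2)), h*(h + 5)) = h
(5) = gcd((v - 7/2)*(v - 2), (v - 2)*(v + 5*sqrt(2)/2)) = v - 2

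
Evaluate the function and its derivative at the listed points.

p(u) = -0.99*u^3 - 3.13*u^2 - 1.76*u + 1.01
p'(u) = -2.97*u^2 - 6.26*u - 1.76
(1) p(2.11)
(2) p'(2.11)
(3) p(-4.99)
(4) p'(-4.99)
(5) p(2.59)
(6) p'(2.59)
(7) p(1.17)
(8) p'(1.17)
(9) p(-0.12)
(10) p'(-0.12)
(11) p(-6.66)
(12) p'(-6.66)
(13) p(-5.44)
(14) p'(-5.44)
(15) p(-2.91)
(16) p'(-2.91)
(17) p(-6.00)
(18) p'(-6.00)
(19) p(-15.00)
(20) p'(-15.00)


(1) = -25.94
(2) = -28.19
(3) = 54.86
(4) = -44.48
(5) = -41.74
(6) = -37.90
(7) = -6.92
(8) = -13.15
(9) = 1.18
(10) = -1.05
(11) = 166.35
(12) = -91.80
(13) = 77.34
(14) = -55.60
(15) = 4.02
(16) = -8.69
(17) = 112.73
(18) = -71.12
(19) = 2664.41
(20) = -576.11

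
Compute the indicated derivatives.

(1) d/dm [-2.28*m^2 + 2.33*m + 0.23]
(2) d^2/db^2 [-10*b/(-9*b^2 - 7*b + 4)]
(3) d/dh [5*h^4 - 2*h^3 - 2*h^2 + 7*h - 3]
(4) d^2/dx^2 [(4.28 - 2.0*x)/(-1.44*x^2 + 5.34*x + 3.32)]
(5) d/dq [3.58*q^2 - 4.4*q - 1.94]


(1) = 2.33 - 4.56*m
(2) = 20*(b*(18*b + 7)^2 - (27*b + 7)*(9*b^2 + 7*b - 4))/(9*b^2 + 7*b - 4)^3
(3) = 20*h^3 - 6*h^2 - 4*h + 7
(4) = ((33.6864 - 17.28*x)*(-1.44*x^2 + 5.34*x + 3.32) - (2.0*x - 4.28)*(2.88*x - 5.34)*(5.76*x - 10.68))/(-1.44*x^2 + 5.34*x + 3.32)^3
(5) = 7.16*q - 4.4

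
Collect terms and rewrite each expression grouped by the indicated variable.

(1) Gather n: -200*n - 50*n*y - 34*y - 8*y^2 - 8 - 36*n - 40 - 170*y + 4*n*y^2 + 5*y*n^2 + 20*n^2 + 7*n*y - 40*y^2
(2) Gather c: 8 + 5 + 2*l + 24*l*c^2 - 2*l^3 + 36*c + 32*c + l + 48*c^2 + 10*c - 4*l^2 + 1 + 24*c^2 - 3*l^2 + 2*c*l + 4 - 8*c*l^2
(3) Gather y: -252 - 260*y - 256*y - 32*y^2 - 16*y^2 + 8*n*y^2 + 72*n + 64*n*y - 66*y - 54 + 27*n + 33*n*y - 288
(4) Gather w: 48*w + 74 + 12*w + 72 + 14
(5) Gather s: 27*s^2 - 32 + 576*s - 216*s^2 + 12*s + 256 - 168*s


(1) = n^2*(5*y + 20) + n*(4*y^2 - 43*y - 236) - 48*y^2 - 204*y - 48
(2) = c^2*(24*l + 72) + c*(-8*l^2 + 2*l + 78) - 2*l^3 - 7*l^2 + 3*l + 18
(3) = 99*n + y^2*(8*n - 48) + y*(97*n - 582) - 594
(4) = 60*w + 160
(5) = -189*s^2 + 420*s + 224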